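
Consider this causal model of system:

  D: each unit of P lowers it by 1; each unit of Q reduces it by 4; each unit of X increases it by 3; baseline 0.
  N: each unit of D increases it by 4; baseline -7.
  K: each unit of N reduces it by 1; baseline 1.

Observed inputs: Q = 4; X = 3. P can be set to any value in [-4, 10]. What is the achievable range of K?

20 to 76

Substituting into the D equation gives D = -P - 7.
This gives N = -4*P - 35.
K becomes 4*P + 36.
Linear in P, so extremes are at the endpoints: P = -4 gives K = 20; P = 10 gives K = 76.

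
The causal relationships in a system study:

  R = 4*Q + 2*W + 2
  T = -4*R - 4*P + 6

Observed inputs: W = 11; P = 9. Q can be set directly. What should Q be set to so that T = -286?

Q = 10

Substituting into the R equation gives R = 4*Q + 24.
T becomes -16*Q - 126.
Solve -16*Q - 126 = -286: Q = (-286 + 126) / -16 = 10.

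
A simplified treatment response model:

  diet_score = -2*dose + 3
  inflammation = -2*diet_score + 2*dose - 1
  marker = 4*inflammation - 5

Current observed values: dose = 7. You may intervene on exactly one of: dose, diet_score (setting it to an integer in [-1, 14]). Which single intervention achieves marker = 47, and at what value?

set diet_score = 0

Intervening on dose: marker = 24*dose - 33. Reaching 47 requires dose = 10/3, not an integer.
Intervening on diet_score: with other inputs at their observed values, marker = -8*diet_score + 47. Solving for 47 gives diet_score = 0, within [-1, 14].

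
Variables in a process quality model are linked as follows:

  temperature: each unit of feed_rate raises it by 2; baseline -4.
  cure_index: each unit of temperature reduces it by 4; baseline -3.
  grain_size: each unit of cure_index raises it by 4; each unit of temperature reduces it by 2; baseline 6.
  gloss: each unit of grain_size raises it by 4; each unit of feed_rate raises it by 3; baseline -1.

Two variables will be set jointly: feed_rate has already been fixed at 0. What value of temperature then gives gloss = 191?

temperature = -3

With feed_rate held at 0:
Intervening on temperature fixes its value directly, overriding its dependence on feed_rate.
Substituting into the grain_size equation gives grain_size = -18*temperature - 6.
gloss becomes -72*temperature - 25.
Solve -72*temperature - 25 = 191: temperature = (191 + 25) / -72 = -3.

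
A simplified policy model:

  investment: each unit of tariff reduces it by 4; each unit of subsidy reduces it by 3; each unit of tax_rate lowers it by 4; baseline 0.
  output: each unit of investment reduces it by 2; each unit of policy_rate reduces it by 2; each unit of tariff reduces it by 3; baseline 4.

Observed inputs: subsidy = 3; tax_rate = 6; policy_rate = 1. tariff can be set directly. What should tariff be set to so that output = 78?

tariff = 2

Substituting into the investment equation gives investment = -4*tariff - 33.
So output = 5*tariff + 68.
Solve 5*tariff + 68 = 78: tariff = (78 - 68) / 5 = 2.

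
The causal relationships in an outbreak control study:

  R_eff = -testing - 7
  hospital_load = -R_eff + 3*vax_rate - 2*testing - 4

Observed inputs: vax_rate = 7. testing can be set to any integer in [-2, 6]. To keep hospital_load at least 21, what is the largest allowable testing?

Substituting into the hospital_load equation gives hospital_load = -testing + 24.
Require -testing + 24 ≥ 21, so testing ≤ 3.
The largest integer in [-2, 6] satisfying this is 3.

testing = 3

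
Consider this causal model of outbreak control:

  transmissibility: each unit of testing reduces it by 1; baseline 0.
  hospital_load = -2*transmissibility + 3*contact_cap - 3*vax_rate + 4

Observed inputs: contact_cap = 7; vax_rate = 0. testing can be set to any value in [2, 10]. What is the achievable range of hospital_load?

Substituting into the hospital_load equation gives hospital_load = 2*testing + 25.
Linear in testing, so extremes are at the endpoints: testing = 2 gives hospital_load = 29; testing = 10 gives hospital_load = 45.

29 to 45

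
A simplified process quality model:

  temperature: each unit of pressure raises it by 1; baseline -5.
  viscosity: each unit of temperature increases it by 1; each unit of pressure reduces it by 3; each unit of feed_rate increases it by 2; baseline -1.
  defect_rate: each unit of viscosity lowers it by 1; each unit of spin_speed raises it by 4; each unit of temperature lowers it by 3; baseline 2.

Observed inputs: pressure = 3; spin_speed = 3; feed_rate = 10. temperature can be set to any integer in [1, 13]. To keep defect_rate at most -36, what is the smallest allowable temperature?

temperature = 10

Intervening on temperature fixes its value directly, overriding its dependence on pressure.
Substituting into the viscosity equation gives viscosity = temperature + 10.
This gives defect_rate = -4*temperature + 4.
Require -4*temperature + 4 ≤ -36, so temperature ≥ 10.
The smallest integer in [1, 13] satisfying this is 10.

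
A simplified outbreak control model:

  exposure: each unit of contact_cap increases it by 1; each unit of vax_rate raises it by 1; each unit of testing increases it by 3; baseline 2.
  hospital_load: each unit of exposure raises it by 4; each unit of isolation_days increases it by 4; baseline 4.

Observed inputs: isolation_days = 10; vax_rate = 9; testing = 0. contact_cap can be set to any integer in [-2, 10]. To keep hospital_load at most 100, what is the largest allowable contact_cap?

Substituting into the exposure equation gives exposure = contact_cap + 11.
Substituting into the hospital_load equation gives hospital_load = 4*contact_cap + 88.
Require 4*contact_cap + 88 ≤ 100, so contact_cap ≤ 3.
The largest integer in [-2, 10] satisfying this is 3.

contact_cap = 3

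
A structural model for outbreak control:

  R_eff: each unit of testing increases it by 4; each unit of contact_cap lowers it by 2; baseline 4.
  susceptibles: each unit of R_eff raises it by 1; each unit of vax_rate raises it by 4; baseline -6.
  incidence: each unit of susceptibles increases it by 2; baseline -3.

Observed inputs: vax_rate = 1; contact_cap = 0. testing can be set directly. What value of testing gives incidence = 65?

Substituting into the R_eff equation gives R_eff = 4*testing + 4.
Substituting into the susceptibles equation gives susceptibles = 4*testing + 2.
Substituting into the incidence equation gives incidence = 8*testing + 1.
Solve 8*testing + 1 = 65: testing = (65 - 1) / 8 = 8.

testing = 8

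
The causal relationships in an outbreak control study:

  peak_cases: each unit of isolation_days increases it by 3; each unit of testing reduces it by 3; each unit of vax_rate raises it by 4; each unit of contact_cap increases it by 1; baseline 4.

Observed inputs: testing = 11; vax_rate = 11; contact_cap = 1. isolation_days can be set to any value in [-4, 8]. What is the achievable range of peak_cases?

4 to 40

Substituting into the peak_cases equation gives peak_cases = 3*isolation_days + 16.
Linear in isolation_days, so extremes are at the endpoints: isolation_days = -4 gives peak_cases = 4; isolation_days = 8 gives peak_cases = 40.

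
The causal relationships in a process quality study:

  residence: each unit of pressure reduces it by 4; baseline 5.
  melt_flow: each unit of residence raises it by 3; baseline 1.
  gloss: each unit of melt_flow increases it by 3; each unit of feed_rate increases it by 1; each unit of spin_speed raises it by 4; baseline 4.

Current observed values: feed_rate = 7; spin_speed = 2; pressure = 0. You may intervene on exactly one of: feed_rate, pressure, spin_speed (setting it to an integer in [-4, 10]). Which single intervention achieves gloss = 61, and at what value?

Intervening on feed_rate: with other inputs at their observed values, gloss = feed_rate + 60. Solving for 61 gives feed_rate = 1, within [-4, 10].
Intervening on pressure: gloss = -36*pressure + 67. Reaching 61 requires pressure = 1/6, not an integer.
Intervening on spin_speed: gloss = 4*spin_speed + 59. Reaching 61 requires spin_speed = 1/2, not an integer.

set feed_rate = 1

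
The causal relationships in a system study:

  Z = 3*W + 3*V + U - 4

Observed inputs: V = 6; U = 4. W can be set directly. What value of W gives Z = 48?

Substituting into the Z equation gives Z = 3*W + 18.
Solve 3*W + 18 = 48: W = (48 - 18) / 3 = 10.

W = 10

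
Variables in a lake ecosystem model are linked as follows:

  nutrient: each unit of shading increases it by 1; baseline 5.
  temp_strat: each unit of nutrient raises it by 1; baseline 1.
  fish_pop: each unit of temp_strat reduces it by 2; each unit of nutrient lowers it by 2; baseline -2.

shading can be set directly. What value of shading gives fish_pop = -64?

Substituting into the temp_strat equation gives temp_strat = shading + 6.
So fish_pop = -4*shading - 24.
Solve -4*shading - 24 = -64: shading = (-64 + 24) / -4 = 10.

shading = 10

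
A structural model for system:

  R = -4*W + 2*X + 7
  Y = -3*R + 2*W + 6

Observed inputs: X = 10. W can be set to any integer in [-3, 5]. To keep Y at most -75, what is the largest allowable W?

W = 0

Substituting into the R equation gives R = -4*W + 27.
Substituting into the Y equation gives Y = 14*W - 75.
Require 14*W - 75 ≤ -75, so W ≤ 0.
The largest integer in [-3, 5] satisfying this is 0.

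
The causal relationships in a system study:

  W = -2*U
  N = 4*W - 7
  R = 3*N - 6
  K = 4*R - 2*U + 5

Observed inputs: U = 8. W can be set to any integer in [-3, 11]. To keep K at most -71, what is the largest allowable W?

W = 1

Intervening on W fixes its value directly, overriding its dependence on U.
Substituting into the R equation gives R = 12*W - 27.
Substituting into the K equation gives K = 48*W - 119.
Require 48*W - 119 ≤ -71, so W ≤ 1.
The largest integer in [-3, 11] satisfying this is 1.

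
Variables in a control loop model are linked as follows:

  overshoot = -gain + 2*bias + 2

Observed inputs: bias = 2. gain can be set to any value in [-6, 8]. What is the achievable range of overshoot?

-2 to 12

Substituting into the overshoot equation gives overshoot = -gain + 6.
Linear in gain, so extremes are at the endpoints: gain = -6 gives overshoot = 12; gain = 8 gives overshoot = -2.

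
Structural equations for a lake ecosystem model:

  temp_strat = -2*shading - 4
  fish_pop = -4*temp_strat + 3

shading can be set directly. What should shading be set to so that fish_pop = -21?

Substituting into the fish_pop equation gives fish_pop = 8*shading + 19.
Solve 8*shading + 19 = -21: shading = (-21 - 19) / 8 = -5.

shading = -5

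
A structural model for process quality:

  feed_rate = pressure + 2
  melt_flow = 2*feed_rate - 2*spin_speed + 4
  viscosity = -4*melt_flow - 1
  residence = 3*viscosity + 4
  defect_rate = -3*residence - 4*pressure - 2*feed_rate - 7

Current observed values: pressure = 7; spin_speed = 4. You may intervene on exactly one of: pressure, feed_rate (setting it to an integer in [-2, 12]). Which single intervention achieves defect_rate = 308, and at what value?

Intervening on pressure: defect_rate = 66*pressure - 14. Reaching 308 requires pressure = 161/33, not an integer.
Intervening on feed_rate: with other inputs at their observed values, defect_rate = 70*feed_rate - 182. Solving for 308 gives feed_rate = 7, within [-2, 12].

set feed_rate = 7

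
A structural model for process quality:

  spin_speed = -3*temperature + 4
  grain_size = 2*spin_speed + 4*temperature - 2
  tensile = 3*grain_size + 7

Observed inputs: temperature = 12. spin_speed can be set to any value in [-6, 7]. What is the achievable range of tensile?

Intervening on spin_speed fixes its value directly, overriding its dependence on temperature.
Substituting into the grain_size equation gives grain_size = 2*spin_speed + 46.
Substituting into the tensile equation gives tensile = 6*spin_speed + 145.
Linear in spin_speed, so extremes are at the endpoints: spin_speed = -6 gives tensile = 109; spin_speed = 7 gives tensile = 187.

109 to 187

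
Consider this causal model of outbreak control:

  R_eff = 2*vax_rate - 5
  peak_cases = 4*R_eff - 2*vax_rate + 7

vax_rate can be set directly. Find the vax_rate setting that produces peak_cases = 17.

Substituting into the peak_cases equation gives peak_cases = 6*vax_rate - 13.
Solve 6*vax_rate - 13 = 17: vax_rate = (17 + 13) / 6 = 5.

vax_rate = 5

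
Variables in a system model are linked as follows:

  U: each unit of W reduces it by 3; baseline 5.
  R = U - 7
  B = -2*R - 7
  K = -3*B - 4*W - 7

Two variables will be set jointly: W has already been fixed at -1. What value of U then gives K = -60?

With W held at -1:
Intervening on U fixes its value directly, overriding its dependence on W.
Substituting into the B equation gives B = -2*U + 7.
K becomes 6*U - 24.
Solve 6*U - 24 = -60: U = (-60 + 24) / 6 = -6.

U = -6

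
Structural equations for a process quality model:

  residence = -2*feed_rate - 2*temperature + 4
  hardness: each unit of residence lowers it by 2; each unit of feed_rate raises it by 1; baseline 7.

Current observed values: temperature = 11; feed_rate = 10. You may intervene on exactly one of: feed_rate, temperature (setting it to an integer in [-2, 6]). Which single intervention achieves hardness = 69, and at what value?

set temperature = 5

Intervening on feed_rate: hardness = 5*feed_rate + 43. Reaching 69 requires feed_rate = 26/5, not an integer.
Intervening on temperature: with other inputs at their observed values, hardness = 4*temperature + 49. Solving for 69 gives temperature = 5, within [-2, 6].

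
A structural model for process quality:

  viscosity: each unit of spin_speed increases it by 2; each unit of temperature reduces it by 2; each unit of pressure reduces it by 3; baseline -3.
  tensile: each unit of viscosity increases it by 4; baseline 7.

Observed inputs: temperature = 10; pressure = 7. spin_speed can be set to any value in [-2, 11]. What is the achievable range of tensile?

-185 to -81

Substituting into the viscosity equation gives viscosity = 2*spin_speed - 44.
This gives tensile = 8*spin_speed - 169.
Linear in spin_speed, so extremes are at the endpoints: spin_speed = -2 gives tensile = -185; spin_speed = 11 gives tensile = -81.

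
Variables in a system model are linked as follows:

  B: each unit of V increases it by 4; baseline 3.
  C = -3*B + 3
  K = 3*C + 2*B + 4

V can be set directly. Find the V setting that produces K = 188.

V = -7

Substituting into the C equation gives C = -12*V - 6.
K becomes -28*V - 8.
Solve -28*V - 8 = 188: V = (188 + 8) / -28 = -7.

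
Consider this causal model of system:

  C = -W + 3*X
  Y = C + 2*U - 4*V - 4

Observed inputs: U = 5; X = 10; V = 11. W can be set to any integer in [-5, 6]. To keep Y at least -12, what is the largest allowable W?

W = 4

Substituting into the C equation gives C = -W + 30.
Substituting into the Y equation gives Y = -W - 8.
Require -W - 8 ≥ -12, so W ≤ 4.
The largest integer in [-5, 6] satisfying this is 4.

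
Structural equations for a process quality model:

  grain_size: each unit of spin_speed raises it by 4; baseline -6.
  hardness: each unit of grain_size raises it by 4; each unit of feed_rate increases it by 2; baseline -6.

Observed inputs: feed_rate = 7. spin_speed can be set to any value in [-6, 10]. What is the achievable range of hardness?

-112 to 144

Substituting into the hardness equation gives hardness = 16*spin_speed - 16.
Linear in spin_speed, so extremes are at the endpoints: spin_speed = -6 gives hardness = -112; spin_speed = 10 gives hardness = 144.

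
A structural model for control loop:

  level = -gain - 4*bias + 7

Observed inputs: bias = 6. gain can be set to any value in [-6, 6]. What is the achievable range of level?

Substituting into the level equation gives level = -gain - 17.
Linear in gain, so extremes are at the endpoints: gain = -6 gives level = -11; gain = 6 gives level = -23.

-23 to -11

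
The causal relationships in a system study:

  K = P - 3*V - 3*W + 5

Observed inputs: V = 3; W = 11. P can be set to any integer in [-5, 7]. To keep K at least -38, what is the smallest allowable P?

Substituting into the K equation gives K = P - 37.
Require P - 37 ≥ -38, so P ≥ -1.
The smallest integer in [-5, 7] satisfying this is -1.

P = -1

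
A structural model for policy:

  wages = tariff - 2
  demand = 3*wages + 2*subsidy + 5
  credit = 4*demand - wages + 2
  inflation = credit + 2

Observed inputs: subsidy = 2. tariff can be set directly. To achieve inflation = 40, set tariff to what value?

tariff = 2

Substituting into the demand equation gives demand = 3*tariff + 3.
Substituting into the credit equation gives credit = 11*tariff + 16.
Substituting into the inflation equation gives inflation = 11*tariff + 18.
Solve 11*tariff + 18 = 40: tariff = (40 - 18) / 11 = 2.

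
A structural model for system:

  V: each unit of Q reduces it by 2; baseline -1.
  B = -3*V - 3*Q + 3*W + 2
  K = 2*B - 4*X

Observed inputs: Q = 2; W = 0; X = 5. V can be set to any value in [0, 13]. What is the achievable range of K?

-106 to -28

Intervening on V fixes its value directly, overriding its dependence on Q.
Substituting into the B equation gives B = -3*V - 4.
Substituting into the K equation gives K = -6*V - 28.
Linear in V, so extremes are at the endpoints: V = 0 gives K = -28; V = 13 gives K = -106.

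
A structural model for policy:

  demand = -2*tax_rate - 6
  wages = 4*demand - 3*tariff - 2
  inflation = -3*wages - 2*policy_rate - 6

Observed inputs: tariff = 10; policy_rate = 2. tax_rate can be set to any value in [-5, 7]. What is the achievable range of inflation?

38 to 326

Substituting into the wages equation gives wages = -8*tax_rate - 56.
Substituting into the inflation equation gives inflation = 24*tax_rate + 158.
Linear in tax_rate, so extremes are at the endpoints: tax_rate = -5 gives inflation = 38; tax_rate = 7 gives inflation = 326.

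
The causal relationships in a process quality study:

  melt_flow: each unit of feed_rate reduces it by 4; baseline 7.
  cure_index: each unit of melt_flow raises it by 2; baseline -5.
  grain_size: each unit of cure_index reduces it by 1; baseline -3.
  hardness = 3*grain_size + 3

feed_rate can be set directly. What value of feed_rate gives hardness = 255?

feed_rate = 12

Substituting into the cure_index equation gives cure_index = -8*feed_rate + 9.
Substituting into the grain_size equation gives grain_size = 8*feed_rate - 12.
Substituting into the hardness equation gives hardness = 24*feed_rate - 33.
Solve 24*feed_rate - 33 = 255: feed_rate = (255 + 33) / 24 = 12.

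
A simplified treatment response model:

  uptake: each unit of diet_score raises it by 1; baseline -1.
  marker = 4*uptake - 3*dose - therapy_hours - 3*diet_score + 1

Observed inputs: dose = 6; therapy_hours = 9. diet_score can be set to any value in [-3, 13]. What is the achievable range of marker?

-33 to -17

Substituting into the marker equation gives marker = diet_score - 30.
Linear in diet_score, so extremes are at the endpoints: diet_score = -3 gives marker = -33; diet_score = 13 gives marker = -17.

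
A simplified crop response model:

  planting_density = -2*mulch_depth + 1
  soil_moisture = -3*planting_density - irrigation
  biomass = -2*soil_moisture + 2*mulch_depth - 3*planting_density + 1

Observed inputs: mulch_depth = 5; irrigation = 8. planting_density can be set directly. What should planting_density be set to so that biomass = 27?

planting_density = 0

Intervening on planting_density fixes its value directly, overriding its dependence on mulch_depth.
Substituting into the soil_moisture equation gives soil_moisture = -3*planting_density - 8.
Substituting into the biomass equation gives biomass = 3*planting_density + 27.
Solve 3*planting_density + 27 = 27: planting_density = (27 - 27) / 3 = 0.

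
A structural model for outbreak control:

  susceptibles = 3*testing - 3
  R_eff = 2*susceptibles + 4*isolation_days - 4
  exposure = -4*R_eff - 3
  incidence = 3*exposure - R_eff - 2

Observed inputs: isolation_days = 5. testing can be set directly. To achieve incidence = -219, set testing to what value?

Substituting into the R_eff equation gives R_eff = 6*testing + 10.
exposure becomes -24*testing - 43.
Substituting into the incidence equation gives incidence = -78*testing - 141.
Solve -78*testing - 141 = -219: testing = (-219 + 141) / -78 = 1.

testing = 1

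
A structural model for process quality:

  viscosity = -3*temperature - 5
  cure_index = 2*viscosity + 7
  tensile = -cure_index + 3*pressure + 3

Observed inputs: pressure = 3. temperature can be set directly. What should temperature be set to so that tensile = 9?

Substituting into the cure_index equation gives cure_index = -6*temperature - 3.
tensile becomes 6*temperature + 15.
Solve 6*temperature + 15 = 9: temperature = (9 - 15) / 6 = -1.

temperature = -1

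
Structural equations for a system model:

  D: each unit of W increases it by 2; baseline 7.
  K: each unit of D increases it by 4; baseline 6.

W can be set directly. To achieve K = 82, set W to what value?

Substituting into the K equation gives K = 8*W + 34.
Solve 8*W + 34 = 82: W = (82 - 34) / 8 = 6.

W = 6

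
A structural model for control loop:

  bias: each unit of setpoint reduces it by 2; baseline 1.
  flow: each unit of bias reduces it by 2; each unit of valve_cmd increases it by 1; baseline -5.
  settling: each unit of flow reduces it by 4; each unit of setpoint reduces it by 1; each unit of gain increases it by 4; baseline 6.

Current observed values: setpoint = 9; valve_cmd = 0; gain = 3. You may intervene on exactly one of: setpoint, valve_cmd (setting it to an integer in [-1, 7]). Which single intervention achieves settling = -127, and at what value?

Intervening on setpoint: settling = -17*setpoint + 46. Reaching -127 requires setpoint = 173/17, not an integer.
Intervening on valve_cmd: with other inputs at their observed values, settling = -4*valve_cmd - 107. Solving for -127 gives valve_cmd = 5, within [-1, 7].

set valve_cmd = 5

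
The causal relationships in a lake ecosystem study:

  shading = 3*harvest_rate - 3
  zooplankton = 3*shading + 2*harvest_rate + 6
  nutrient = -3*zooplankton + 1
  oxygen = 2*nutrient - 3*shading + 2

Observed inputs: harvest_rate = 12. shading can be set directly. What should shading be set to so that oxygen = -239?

shading = 3

Intervening on shading fixes its value directly, overriding its dependence on harvest_rate.
Substituting into the zooplankton equation gives zooplankton = 3*shading + 30.
Substituting into the nutrient equation gives nutrient = -9*shading - 89.
oxygen becomes -21*shading - 176.
Solve -21*shading - 176 = -239: shading = (-239 + 176) / -21 = 3.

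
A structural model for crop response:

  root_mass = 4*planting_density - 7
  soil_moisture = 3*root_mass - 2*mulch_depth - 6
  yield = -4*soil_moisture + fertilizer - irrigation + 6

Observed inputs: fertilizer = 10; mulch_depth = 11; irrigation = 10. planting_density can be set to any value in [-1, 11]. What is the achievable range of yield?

Substituting into the soil_moisture equation gives soil_moisture = 12*planting_density - 49.
This gives yield = -48*planting_density + 202.
Linear in planting_density, so extremes are at the endpoints: planting_density = -1 gives yield = 250; planting_density = 11 gives yield = -326.

-326 to 250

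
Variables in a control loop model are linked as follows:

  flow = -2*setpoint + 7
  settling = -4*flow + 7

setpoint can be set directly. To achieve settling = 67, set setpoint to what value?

Substituting into the settling equation gives settling = 8*setpoint - 21.
Solve 8*setpoint - 21 = 67: setpoint = (67 + 21) / 8 = 11.

setpoint = 11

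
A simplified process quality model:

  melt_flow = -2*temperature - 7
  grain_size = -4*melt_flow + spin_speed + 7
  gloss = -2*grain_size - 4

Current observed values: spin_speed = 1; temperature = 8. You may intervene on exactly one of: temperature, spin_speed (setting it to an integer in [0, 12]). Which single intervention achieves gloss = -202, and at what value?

Intervening on temperature: gloss = -16*temperature - 76. Reaching -202 requires temperature = 63/8, not an integer.
Intervening on spin_speed: with other inputs at their observed values, gloss = -2*spin_speed - 202. Solving for -202 gives spin_speed = 0, within [0, 12].

set spin_speed = 0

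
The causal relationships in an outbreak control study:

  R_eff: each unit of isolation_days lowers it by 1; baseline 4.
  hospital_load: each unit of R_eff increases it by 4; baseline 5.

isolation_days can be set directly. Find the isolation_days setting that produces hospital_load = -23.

Substituting into the hospital_load equation gives hospital_load = -4*isolation_days + 21.
Solve -4*isolation_days + 21 = -23: isolation_days = (-23 - 21) / -4 = 11.

isolation_days = 11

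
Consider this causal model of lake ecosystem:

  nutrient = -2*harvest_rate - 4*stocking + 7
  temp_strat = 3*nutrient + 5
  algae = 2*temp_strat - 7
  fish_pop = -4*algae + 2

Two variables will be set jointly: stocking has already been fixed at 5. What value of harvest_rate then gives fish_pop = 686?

harvest_rate = 8

With stocking held at 5:
Substituting into the nutrient equation gives nutrient = -2*harvest_rate - 13.
Substituting into the temp_strat equation gives temp_strat = -6*harvest_rate - 34.
Substituting into the algae equation gives algae = -12*harvest_rate - 75.
So fish_pop = 48*harvest_rate + 302.
Solve 48*harvest_rate + 302 = 686: harvest_rate = (686 - 302) / 48 = 8.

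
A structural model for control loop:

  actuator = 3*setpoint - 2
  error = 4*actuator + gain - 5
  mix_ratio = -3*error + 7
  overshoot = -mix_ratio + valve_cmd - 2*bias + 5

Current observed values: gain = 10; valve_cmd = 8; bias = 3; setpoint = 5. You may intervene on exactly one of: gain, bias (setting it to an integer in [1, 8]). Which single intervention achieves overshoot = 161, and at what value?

set bias = 8

Intervening on gain: overshoot = 3*gain + 141. Reaching 161 requires gain = 20/3, not an integer.
Intervening on bias: with other inputs at their observed values, overshoot = -2*bias + 177. Solving for 161 gives bias = 8, within [1, 8].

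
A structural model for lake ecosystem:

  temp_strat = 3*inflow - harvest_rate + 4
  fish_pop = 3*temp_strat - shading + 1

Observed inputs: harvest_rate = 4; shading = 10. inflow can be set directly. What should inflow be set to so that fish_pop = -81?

Substituting into the temp_strat equation gives temp_strat = 3*inflow.
This gives fish_pop = 9*inflow - 9.
Solve 9*inflow - 9 = -81: inflow = (-81 + 9) / 9 = -8.

inflow = -8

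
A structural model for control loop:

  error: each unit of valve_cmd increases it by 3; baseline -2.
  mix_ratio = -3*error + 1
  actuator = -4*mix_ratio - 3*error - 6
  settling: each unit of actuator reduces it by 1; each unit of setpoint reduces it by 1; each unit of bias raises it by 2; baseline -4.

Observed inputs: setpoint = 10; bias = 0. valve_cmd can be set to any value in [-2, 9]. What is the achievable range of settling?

Substituting into the mix_ratio equation gives mix_ratio = -9*valve_cmd + 7.
This gives actuator = 27*valve_cmd - 28.
This gives settling = -27*valve_cmd + 14.
Linear in valve_cmd, so extremes are at the endpoints: valve_cmd = -2 gives settling = 68; valve_cmd = 9 gives settling = -229.

-229 to 68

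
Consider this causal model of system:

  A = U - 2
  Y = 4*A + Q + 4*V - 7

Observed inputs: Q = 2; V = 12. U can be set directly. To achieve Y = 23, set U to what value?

U = -3

Substituting into the Y equation gives Y = 4*U + 35.
Solve 4*U + 35 = 23: U = (23 - 35) / 4 = -3.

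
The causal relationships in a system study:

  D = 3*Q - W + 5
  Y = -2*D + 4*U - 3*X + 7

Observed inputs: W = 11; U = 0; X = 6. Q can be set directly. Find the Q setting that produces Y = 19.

Q = -3

Substituting into the D equation gives D = 3*Q - 6.
Substituting into the Y equation gives Y = -6*Q + 1.
Solve -6*Q + 1 = 19: Q = (19 - 1) / -6 = -3.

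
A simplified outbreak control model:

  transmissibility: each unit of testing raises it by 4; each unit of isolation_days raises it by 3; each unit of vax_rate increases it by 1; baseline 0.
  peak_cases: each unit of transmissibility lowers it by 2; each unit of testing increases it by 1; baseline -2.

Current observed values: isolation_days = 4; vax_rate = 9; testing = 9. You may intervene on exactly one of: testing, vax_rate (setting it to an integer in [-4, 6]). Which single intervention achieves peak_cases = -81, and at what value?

Intervening on testing: peak_cases = -7*testing - 44. Reaching -81 requires testing = 37/7, not an integer.
Intervening on vax_rate: with other inputs at their observed values, peak_cases = -2*vax_rate - 89. Solving for -81 gives vax_rate = -4, within [-4, 6].

set vax_rate = -4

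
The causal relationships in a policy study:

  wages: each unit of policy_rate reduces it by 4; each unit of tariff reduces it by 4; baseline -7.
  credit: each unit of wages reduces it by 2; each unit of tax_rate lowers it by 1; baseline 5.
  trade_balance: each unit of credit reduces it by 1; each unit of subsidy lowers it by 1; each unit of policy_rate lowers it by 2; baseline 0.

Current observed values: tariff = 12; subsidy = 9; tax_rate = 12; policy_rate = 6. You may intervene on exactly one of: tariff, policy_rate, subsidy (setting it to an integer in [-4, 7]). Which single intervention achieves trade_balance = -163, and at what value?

Intervening on tariff: trade_balance = -8*tariff - 76. Reaching -163 requires tariff = 87/8, not an integer.
Intervening on policy_rate: trade_balance = -10*policy_rate - 112. Reaching -163 requires policy_rate = 51/10, not an integer.
Intervening on subsidy: with other inputs at their observed values, trade_balance = -subsidy - 163. Solving for -163 gives subsidy = 0, within [-4, 7].

set subsidy = 0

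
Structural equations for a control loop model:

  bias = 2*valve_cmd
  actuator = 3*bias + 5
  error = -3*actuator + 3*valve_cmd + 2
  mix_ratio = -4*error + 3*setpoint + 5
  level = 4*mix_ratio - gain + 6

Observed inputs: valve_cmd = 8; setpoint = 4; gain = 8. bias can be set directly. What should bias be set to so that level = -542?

Intervening on bias fixes its value directly, overriding its dependence on valve_cmd.
Substituting into the error equation gives error = -9*bias + 11.
Substituting into the mix_ratio equation gives mix_ratio = 36*bias - 27.
Substituting into the level equation gives level = 144*bias - 110.
Solve 144*bias - 110 = -542: bias = (-542 + 110) / 144 = -3.

bias = -3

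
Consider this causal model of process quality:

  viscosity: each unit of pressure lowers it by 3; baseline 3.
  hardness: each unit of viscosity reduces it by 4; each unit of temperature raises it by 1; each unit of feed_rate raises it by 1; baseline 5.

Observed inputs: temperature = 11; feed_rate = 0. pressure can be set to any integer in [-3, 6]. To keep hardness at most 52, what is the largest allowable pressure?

Substituting into the hardness equation gives hardness = 12*pressure + 4.
Require 12*pressure + 4 ≤ 52, so pressure ≤ 4.
The largest integer in [-3, 6] satisfying this is 4.

pressure = 4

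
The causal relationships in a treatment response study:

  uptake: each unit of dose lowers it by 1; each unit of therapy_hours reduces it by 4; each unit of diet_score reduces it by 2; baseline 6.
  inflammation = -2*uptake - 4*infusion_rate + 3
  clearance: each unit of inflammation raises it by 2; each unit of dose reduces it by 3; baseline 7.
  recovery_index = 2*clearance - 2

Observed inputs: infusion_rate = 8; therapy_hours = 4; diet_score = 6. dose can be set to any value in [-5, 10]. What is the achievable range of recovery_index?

62 to 92

Substituting into the uptake equation gives uptake = -dose - 22.
Substituting into the inflammation equation gives inflammation = 2*dose + 15.
clearance becomes dose + 37.
This gives recovery_index = 2*dose + 72.
Linear in dose, so extremes are at the endpoints: dose = -5 gives recovery_index = 62; dose = 10 gives recovery_index = 92.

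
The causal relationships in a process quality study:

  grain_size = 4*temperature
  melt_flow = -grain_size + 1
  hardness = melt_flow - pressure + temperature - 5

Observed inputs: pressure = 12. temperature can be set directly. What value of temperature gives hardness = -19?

Substituting into the melt_flow equation gives melt_flow = -4*temperature + 1.
Substituting into the hardness equation gives hardness = -3*temperature - 16.
Solve -3*temperature - 16 = -19: temperature = (-19 + 16) / -3 = 1.

temperature = 1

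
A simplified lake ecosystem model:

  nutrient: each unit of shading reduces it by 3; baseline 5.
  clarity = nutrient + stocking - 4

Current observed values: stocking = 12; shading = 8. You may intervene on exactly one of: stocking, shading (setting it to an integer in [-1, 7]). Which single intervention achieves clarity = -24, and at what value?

Intervening on stocking: with other inputs at their observed values, clarity = stocking - 23. Solving for -24 gives stocking = -1, within [-1, 7].
Intervening on shading: clarity = -3*shading + 13. Reaching -24 requires shading = 37/3, not an integer.

set stocking = -1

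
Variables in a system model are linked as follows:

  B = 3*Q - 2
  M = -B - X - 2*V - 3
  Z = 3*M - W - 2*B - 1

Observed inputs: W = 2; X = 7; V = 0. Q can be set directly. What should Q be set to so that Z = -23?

Substituting into the M equation gives M = -3*Q - 8.
Substituting into the Z equation gives Z = -15*Q - 23.
Solve -15*Q - 23 = -23: Q = (-23 + 23) / -15 = 0.

Q = 0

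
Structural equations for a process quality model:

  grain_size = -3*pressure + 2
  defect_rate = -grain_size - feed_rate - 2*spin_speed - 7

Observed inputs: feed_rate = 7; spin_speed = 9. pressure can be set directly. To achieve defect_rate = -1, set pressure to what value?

pressure = 11

Substituting into the defect_rate equation gives defect_rate = 3*pressure - 34.
Solve 3*pressure - 34 = -1: pressure = (-1 + 34) / 3 = 11.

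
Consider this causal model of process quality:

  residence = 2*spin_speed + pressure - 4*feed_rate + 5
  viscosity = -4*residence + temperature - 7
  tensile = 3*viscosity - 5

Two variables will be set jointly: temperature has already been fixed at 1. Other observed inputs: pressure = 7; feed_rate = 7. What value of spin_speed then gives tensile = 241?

spin_speed = -3

With temperature held at 1:
Substituting into the residence equation gives residence = 2*spin_speed - 16.
viscosity becomes -8*spin_speed + 58.
So tensile = -24*spin_speed + 169.
Solve -24*spin_speed + 169 = 241: spin_speed = (241 - 169) / -24 = -3.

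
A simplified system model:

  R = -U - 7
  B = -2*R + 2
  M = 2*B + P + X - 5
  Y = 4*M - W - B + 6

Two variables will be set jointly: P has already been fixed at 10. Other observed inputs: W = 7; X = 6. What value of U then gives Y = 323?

With P held at 10:
Substituting into the B equation gives B = 2*U + 16.
M becomes 4*U + 43.
Substituting into the Y equation gives Y = 14*U + 155.
Solve 14*U + 155 = 323: U = (323 - 155) / 14 = 12.

U = 12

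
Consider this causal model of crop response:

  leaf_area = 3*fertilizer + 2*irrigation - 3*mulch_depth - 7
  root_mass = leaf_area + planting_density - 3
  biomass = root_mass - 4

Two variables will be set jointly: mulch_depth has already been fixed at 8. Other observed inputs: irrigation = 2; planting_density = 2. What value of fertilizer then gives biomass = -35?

With mulch_depth held at 8:
Substituting into the leaf_area equation gives leaf_area = 3*fertilizer - 27.
Substituting into the root_mass equation gives root_mass = 3*fertilizer - 28.
biomass becomes 3*fertilizer - 32.
Solve 3*fertilizer - 32 = -35: fertilizer = (-35 + 32) / 3 = -1.

fertilizer = -1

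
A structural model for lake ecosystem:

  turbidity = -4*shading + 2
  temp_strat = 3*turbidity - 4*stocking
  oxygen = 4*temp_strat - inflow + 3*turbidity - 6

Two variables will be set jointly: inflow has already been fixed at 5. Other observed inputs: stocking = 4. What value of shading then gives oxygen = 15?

shading = -1

With inflow held at 5:
Substituting into the temp_strat equation gives temp_strat = -12*shading - 10.
oxygen becomes -60*shading - 45.
Solve -60*shading - 45 = 15: shading = (15 + 45) / -60 = -1.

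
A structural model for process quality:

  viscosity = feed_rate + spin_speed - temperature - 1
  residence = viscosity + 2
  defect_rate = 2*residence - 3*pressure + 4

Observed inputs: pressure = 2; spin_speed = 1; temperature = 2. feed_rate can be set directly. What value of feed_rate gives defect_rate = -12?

Substituting into the viscosity equation gives viscosity = feed_rate - 2.
Substituting into the residence equation gives residence = feed_rate.
This gives defect_rate = 2*feed_rate - 2.
Solve 2*feed_rate - 2 = -12: feed_rate = (-12 + 2) / 2 = -5.

feed_rate = -5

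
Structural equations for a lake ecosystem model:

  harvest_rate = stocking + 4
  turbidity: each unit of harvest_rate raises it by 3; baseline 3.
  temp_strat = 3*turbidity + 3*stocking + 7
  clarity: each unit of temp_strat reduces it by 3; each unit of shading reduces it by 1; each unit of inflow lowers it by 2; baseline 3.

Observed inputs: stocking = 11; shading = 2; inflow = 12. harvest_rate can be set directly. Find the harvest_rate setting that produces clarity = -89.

Intervening on harvest_rate fixes its value directly, overriding its dependence on stocking.
Substituting into the temp_strat equation gives temp_strat = 9*harvest_rate + 49.
This gives clarity = -27*harvest_rate - 170.
Solve -27*harvest_rate - 170 = -89: harvest_rate = (-89 + 170) / -27 = -3.

harvest_rate = -3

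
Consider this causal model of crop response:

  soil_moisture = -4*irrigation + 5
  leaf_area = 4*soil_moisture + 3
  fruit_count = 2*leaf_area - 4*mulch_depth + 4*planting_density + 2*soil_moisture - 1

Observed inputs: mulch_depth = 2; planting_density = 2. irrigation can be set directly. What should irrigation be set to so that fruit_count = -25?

Substituting into the leaf_area equation gives leaf_area = -16*irrigation + 23.
So fruit_count = -40*irrigation + 55.
Solve -40*irrigation + 55 = -25: irrigation = (-25 - 55) / -40 = 2.

irrigation = 2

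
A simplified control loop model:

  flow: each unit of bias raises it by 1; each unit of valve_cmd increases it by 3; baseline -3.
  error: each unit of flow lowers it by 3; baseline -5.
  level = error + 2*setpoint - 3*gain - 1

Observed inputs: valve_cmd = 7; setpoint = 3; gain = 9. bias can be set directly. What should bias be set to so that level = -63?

bias = -6

Substituting into the flow equation gives flow = bias + 18.
So error = -3*bias - 59.
This gives level = -3*bias - 81.
Solve -3*bias - 81 = -63: bias = (-63 + 81) / -3 = -6.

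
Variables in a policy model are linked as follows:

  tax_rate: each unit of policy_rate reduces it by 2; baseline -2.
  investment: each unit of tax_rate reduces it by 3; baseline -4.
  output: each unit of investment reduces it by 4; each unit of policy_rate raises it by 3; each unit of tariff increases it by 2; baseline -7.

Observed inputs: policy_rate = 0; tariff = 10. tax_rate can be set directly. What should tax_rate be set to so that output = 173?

Intervening on tax_rate fixes its value directly, overriding its dependence on policy_rate.
Substituting into the output equation gives output = 12*tax_rate + 29.
Solve 12*tax_rate + 29 = 173: tax_rate = (173 - 29) / 12 = 12.

tax_rate = 12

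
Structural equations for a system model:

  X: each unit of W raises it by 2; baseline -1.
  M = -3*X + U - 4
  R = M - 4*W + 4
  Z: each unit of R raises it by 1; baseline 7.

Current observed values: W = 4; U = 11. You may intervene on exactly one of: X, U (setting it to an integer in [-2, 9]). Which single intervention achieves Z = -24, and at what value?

Intervening on X: Z = -3*X + 2. Reaching -24 requires X = 26/3, not an integer.
Intervening on U: with other inputs at their observed values, Z = U - 30. Solving for -24 gives U = 6, within [-2, 9].

set U = 6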